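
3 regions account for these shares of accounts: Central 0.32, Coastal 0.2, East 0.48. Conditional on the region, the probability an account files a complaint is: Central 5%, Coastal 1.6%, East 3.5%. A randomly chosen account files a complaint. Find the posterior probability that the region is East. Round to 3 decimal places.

0.467

Unnormalized posteriors (prior × likelihood):
  Central: 0.32 × 0.05 = 0.016
  Coastal: 0.2 × 0.016 = 0.0032
  East: 0.48 × 0.035 = 0.0168
Total = 0.036.
P(East | evidence) = 0.0168 / 0.036 ≈ 0.467.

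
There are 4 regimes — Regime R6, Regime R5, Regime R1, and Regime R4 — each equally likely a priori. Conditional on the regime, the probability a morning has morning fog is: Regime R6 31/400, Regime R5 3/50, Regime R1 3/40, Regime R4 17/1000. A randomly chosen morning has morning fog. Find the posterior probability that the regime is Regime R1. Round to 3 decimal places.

0.327

With a uniform prior (1/4 each), posterior ∝ likelihood:
  Regime R6: 0.0775
  Regime R5: 0.06
  Regime R1: 0.075
  Regime R4: 0.017
Sum = 0.2295.
P(Regime R1 | evidence) = 0.075 / 0.2295 ≈ 0.327.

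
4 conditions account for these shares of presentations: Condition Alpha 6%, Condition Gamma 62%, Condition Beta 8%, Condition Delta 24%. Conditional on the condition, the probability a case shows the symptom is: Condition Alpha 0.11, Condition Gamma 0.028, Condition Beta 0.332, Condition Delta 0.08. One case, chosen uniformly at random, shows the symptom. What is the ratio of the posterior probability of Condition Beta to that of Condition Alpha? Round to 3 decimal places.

4.024

Unnormalized posteriors (prior × likelihood):
  Condition Alpha: 0.06 × 0.11 = 0.0066
  Condition Gamma: 0.62 × 0.028 = 0.01736
  Condition Beta: 0.08 × 0.332 = 0.02656
  Condition Delta: 0.24 × 0.08 = 0.0192
Total = 0.06972.
The ratio is 0.02656 / 0.0066 (the normalizer cancels) = 4.024.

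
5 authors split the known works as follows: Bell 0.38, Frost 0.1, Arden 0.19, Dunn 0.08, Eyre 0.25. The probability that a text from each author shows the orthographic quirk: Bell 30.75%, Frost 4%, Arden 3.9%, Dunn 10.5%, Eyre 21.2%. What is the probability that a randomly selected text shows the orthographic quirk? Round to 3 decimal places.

0.190

Unnormalized posteriors (prior × likelihood):
  Bell: 0.38 × 0.3075 = 0.11685
  Frost: 0.1 × 0.04 = 0.004
  Arden: 0.19 × 0.039 = 0.00741
  Dunn: 0.08 × 0.105 = 0.0084
  Eyre: 0.25 × 0.212 = 0.053
P(quirk) = 0.11685 + 0.004 + 0.00741 + 0.0084 + 0.053 = 0.18966 → 0.190.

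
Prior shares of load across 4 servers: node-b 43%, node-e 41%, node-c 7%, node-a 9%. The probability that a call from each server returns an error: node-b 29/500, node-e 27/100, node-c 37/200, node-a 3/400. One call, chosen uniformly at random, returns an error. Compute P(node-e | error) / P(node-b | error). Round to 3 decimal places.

Unnormalized posteriors (prior × likelihood):
  node-b: 0.43 × 0.058 = 0.02494
  node-e: 0.41 × 0.27 = 0.1107
  node-c: 0.07 × 0.185 = 0.01295
  node-a: 0.09 × 0.0075 = 0.000675
Sum = 0.149265.
The ratio is 0.1107 / 0.02494 (the normalizer cancels) = 4.439.

4.439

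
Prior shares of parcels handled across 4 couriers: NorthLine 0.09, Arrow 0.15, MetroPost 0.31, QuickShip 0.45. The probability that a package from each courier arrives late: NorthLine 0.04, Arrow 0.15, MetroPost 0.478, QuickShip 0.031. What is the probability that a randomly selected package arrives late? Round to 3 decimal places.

Prior × likelihood for each hypothesis:
  NorthLine: 0.09 × 0.04 = 0.0036
  Arrow: 0.15 × 0.15 = 0.0225
  MetroPost: 0.31 × 0.478 = 0.14818
  QuickShip: 0.45 × 0.031 = 0.01395
P(late) = 0.0036 + 0.0225 + 0.14818 + 0.01395 = 0.18823 → 0.188.

0.188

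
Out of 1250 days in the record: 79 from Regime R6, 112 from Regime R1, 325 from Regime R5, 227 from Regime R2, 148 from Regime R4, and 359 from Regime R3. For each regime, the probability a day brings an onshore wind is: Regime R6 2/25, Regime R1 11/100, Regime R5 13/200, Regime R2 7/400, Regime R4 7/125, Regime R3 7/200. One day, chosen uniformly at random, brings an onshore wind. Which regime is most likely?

Unnormalized posteriors (prior × likelihood):
  Regime R6: 0.0632 × 0.08 = 0.005056
  Regime R1: 0.0896 × 0.11 = 0.009856
  Regime R5: 0.26 × 0.065 = 0.0169
  Regime R2: 0.1816 × 0.0175 = 0.003178
  Regime R4: 0.1184 × 0.056 = 0.0066304
  Regime R3: 0.2872 × 0.035 = 0.010052
Total = 0.0516724.
Largest term belongs to Regime R5, so Regime R5 is most probable.

Regime R5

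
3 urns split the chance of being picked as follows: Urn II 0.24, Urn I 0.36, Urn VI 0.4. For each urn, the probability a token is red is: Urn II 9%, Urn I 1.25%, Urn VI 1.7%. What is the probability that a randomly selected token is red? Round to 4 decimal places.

0.0329

Compute prior × likelihood for every hypothesis:
  Urn II: 0.24 × 0.09 = 0.0216
  Urn I: 0.36 × 0.0125 = 0.0045
  Urn VI: 0.4 × 0.017 = 0.0068
P(red) = 0.0216 + 0.0045 + 0.0068 = 0.0329 → 0.0329.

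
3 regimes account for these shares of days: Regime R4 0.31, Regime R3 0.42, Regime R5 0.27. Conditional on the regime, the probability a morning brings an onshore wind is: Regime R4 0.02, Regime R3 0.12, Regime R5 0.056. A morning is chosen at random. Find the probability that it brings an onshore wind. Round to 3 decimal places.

0.072

By Bayes' rule, posterior ∝ prior × likelihood:
  Regime R4: 0.31 × 0.02 = 0.0062
  Regime R3: 0.42 × 0.12 = 0.0504
  Regime R5: 0.27 × 0.056 = 0.01512
P(onshore) = 0.0062 + 0.0504 + 0.01512 = 0.07172 → 0.072.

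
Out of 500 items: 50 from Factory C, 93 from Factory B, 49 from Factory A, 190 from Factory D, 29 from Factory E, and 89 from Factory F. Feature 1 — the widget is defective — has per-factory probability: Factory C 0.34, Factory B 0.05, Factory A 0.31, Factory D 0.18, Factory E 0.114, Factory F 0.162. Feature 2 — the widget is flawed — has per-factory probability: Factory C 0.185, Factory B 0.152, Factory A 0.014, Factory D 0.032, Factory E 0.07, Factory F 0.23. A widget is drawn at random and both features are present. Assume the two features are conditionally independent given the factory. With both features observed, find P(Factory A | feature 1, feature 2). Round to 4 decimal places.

Unnormalized posteriors (prior × likelihood):
  Factory C: 0.1 × 0.34 × 0.185 = 0.00629
  Factory B: 0.186 × 0.05 × 0.152 = 0.0014136
  Factory A: 0.098 × 0.31 × 0.014 = 0.00042532
  Factory D: 0.38 × 0.18 × 0.032 = 0.0021888
  Factory E: 0.058 × 0.114 × 0.07 = 0.00046284
  Factory F: 0.178 × 0.162 × 0.23 = 0.00663228
Sum = 0.01741284.
P(Factory A | evidence) = 0.00042532 / 0.01741284 ≈ 0.0244.

0.0244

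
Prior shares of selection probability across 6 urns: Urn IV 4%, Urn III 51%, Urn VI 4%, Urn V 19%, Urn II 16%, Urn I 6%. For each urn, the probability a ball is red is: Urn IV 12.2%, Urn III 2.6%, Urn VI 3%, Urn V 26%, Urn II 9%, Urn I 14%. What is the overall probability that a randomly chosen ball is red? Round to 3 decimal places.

Prior × likelihood for each hypothesis:
  Urn IV: 0.04 × 0.122 = 0.00488
  Urn III: 0.51 × 0.026 = 0.01326
  Urn VI: 0.04 × 0.03 = 0.0012
  Urn V: 0.19 × 0.26 = 0.0494
  Urn II: 0.16 × 0.09 = 0.0144
  Urn I: 0.06 × 0.14 = 0.0084
P(red) = 0.00488 + 0.01326 + 0.0012 + 0.0494 + 0.0144 + 0.0084 = 0.09154 → 0.092.

0.092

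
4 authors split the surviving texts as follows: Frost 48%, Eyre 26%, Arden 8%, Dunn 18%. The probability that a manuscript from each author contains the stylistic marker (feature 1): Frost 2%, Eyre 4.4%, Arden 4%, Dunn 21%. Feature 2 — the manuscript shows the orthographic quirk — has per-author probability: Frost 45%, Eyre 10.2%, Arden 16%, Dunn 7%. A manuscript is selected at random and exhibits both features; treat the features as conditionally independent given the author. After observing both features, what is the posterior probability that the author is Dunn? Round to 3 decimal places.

0.306

Unnormalized posteriors (prior × likelihood):
  Frost: 0.48 × 0.02 × 0.45 = 0.00432
  Eyre: 0.26 × 0.044 × 0.102 = 0.00116688
  Arden: 0.08 × 0.04 × 0.16 = 0.000512
  Dunn: 0.18 × 0.21 × 0.07 = 0.002646
Normalizing constant = 0.00864488.
P(Dunn | evidence) = 0.002646 / 0.00864488 ≈ 0.306.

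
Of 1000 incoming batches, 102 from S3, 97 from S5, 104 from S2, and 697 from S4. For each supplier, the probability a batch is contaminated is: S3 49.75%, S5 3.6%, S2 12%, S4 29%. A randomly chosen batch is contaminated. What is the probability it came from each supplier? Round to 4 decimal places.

S3 0.1888, S5 0.0130, S2 0.0464, S4 0.7518

By Bayes' rule, posterior ∝ prior × likelihood:
  S3: 0.102 × 0.4975 = 0.050745
  S5: 0.097 × 0.036 = 0.003492
  S2: 0.104 × 0.12 = 0.01248
  S4: 0.697 × 0.29 = 0.20213
Sum = 0.268847.
P(S3 | contaminated) = 0.050745/0.268847 ≈ 0.1888
P(S5 | contaminated) = 0.003492/0.268847 ≈ 0.0130
P(S2 | contaminated) = 0.01248/0.268847 ≈ 0.0464
P(S4 | contaminated) = 0.20213/0.268847 ≈ 0.7518
(Check: 0.1888+0.0130+0.0464+0.7518 = 1.0000.)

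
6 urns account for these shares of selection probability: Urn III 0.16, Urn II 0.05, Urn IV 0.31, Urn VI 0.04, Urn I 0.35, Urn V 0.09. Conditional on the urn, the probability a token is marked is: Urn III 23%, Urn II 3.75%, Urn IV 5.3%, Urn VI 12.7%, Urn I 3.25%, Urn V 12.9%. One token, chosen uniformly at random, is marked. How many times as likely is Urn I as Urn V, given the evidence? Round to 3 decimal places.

Compute prior × likelihood for every hypothesis:
  Urn III: 0.16 × 0.23 = 0.0368
  Urn II: 0.05 × 0.0375 = 0.001875
  Urn IV: 0.31 × 0.053 = 0.01643
  Urn VI: 0.04 × 0.127 = 0.00508
  Urn I: 0.35 × 0.0325 = 0.011375
  Urn V: 0.09 × 0.129 = 0.01161
Total = 0.08317.
The ratio is 0.011375 / 0.01161 (the normalizer cancels) = 0.980.

0.980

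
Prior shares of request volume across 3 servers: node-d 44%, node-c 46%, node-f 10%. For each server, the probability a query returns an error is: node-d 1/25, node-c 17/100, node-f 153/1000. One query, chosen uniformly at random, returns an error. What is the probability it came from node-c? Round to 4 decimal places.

0.7039

Prior × likelihood for each hypothesis:
  node-d: 0.44 × 0.04 = 0.0176
  node-c: 0.46 × 0.17 = 0.0782
  node-f: 0.1 × 0.153 = 0.0153
Normalizing constant = 0.1111.
P(node-c | evidence) = 0.0782 / 0.1111 ≈ 0.7039.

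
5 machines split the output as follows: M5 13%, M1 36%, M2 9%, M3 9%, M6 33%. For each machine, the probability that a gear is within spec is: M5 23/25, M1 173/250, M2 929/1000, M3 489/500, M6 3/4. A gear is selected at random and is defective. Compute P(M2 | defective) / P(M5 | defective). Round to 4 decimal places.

0.6144

Taking complements, P(defective | each) = M5 0.08, M1 0.308, M2 0.071, M3 0.022, M6 0.25.
By Bayes' rule, posterior ∝ prior × likelihood:
  M5: 0.13 × 0.08 = 0.0104
  M1: 0.36 × 0.308 = 0.11088
  M2: 0.09 × 0.071 = 0.00639
  M3: 0.09 × 0.022 = 0.00198
  M6: 0.33 × 0.25 = 0.0825
Total = 0.21215.
The ratio is 0.00639 / 0.0104 (the normalizer cancels) = 0.6144.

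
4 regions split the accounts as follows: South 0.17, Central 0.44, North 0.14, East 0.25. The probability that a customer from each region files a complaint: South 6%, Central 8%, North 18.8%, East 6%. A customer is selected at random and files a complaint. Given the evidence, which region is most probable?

By Bayes' rule, posterior ∝ prior × likelihood:
  South: 0.17 × 0.06 = 0.0102
  Central: 0.44 × 0.08 = 0.0352
  North: 0.14 × 0.188 = 0.02632
  East: 0.25 × 0.06 = 0.015
Normalizing constant = 0.08672.
Largest term belongs to Central, so Central is most probable.

Central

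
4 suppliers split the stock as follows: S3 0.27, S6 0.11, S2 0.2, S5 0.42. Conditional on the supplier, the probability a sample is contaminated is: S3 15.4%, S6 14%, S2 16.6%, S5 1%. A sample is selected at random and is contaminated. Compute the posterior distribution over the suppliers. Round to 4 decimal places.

S3 0.4406, S6 0.1632, S2 0.3518, S5 0.0445

Prior × likelihood for each hypothesis:
  S3: 0.27 × 0.154 = 0.04158
  S6: 0.11 × 0.14 = 0.0154
  S2: 0.2 × 0.166 = 0.0332
  S5: 0.42 × 0.01 = 0.0042
Normalizing constant = 0.09438.
P(S3 | contaminated) = 0.04158/0.09438 ≈ 0.4406
P(S6 | contaminated) = 0.0154/0.09438 ≈ 0.1632
P(S2 | contaminated) = 0.0332/0.09438 ≈ 0.3518
P(S5 | contaminated) = 0.0042/0.09438 ≈ 0.0445
(Check: 0.4406+0.1632+0.3518+0.0445 = 1.0001.)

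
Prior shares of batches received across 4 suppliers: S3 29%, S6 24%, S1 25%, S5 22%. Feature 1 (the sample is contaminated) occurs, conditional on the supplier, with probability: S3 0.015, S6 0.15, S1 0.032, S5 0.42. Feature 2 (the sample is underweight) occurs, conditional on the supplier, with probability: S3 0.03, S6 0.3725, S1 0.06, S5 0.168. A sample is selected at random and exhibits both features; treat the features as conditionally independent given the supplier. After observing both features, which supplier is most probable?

S5

Prior × likelihood for each hypothesis:
  S3: 0.29 × 0.015 × 0.03 = 0.0001305
  S6: 0.24 × 0.15 × 0.3725 = 0.01341
  S1: 0.25 × 0.032 × 0.06 = 0.00048
  S5: 0.22 × 0.42 × 0.168 = 0.0155232
Normalizing constant = 0.0295437.
Largest term belongs to S5, so S5 is most probable.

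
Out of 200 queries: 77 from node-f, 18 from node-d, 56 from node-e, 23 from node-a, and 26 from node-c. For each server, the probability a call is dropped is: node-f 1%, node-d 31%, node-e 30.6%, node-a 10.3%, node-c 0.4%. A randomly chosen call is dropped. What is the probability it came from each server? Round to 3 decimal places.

node-f 0.030, node-d 0.215, node-e 0.660, node-a 0.091, node-c 0.004

Unnormalized posteriors (prior × likelihood):
  node-f: 0.385 × 0.01 = 0.00385
  node-d: 0.09 × 0.31 = 0.0279
  node-e: 0.28 × 0.306 = 0.08568
  node-a: 0.115 × 0.103 = 0.011845
  node-c: 0.13 × 0.004 = 0.00052
Sum = 0.129795.
P(node-f | dropped) = 0.00385/0.129795 ≈ 0.030
P(node-d | dropped) = 0.0279/0.129795 ≈ 0.215
P(node-e | dropped) = 0.08568/0.129795 ≈ 0.660
P(node-a | dropped) = 0.011845/0.129795 ≈ 0.091
P(node-c | dropped) = 0.00052/0.129795 ≈ 0.004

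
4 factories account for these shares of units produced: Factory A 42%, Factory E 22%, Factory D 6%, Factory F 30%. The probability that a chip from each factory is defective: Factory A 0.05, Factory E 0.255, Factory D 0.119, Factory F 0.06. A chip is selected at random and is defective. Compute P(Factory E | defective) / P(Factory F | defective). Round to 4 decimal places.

3.1167

By Bayes' rule, posterior ∝ prior × likelihood:
  Factory A: 0.42 × 0.05 = 0.021
  Factory E: 0.22 × 0.255 = 0.0561
  Factory D: 0.06 × 0.119 = 0.00714
  Factory F: 0.3 × 0.06 = 0.018
Normalizing constant = 0.10224.
The ratio is 0.0561 / 0.018 (the normalizer cancels) = 3.1167.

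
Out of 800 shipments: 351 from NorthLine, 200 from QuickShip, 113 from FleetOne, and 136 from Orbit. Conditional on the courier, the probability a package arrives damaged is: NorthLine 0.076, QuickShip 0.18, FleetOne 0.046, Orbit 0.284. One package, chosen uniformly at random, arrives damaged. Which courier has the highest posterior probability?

Orbit

Prior × likelihood for each hypothesis:
  NorthLine: 0.43875 × 0.076 = 0.033345
  QuickShip: 0.25 × 0.18 = 0.045
  FleetOne: 0.14125 × 0.046 = 0.0064975
  Orbit: 0.17 × 0.284 = 0.04828
Normalizing constant = 0.1331225.
Largest term belongs to Orbit, so Orbit is most probable.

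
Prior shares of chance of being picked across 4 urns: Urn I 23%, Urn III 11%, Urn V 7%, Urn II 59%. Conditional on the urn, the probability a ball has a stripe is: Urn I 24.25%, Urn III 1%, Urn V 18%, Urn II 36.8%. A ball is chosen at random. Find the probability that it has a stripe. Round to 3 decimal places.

0.287

Prior × likelihood for each hypothesis:
  Urn I: 0.23 × 0.2425 = 0.055775
  Urn III: 0.11 × 0.01 = 0.0011
  Urn V: 0.07 × 0.18 = 0.0126
  Urn II: 0.59 × 0.368 = 0.21712
P(striped) = 0.055775 + 0.0011 + 0.0126 + 0.21712 = 0.286595 → 0.287.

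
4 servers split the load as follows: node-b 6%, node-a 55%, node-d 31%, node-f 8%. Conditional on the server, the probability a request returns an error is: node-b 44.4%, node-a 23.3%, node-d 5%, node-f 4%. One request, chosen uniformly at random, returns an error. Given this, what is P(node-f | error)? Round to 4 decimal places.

Compute prior × likelihood for every hypothesis:
  node-b: 0.06 × 0.444 = 0.02664
  node-a: 0.55 × 0.233 = 0.12815
  node-d: 0.31 × 0.05 = 0.0155
  node-f: 0.08 × 0.04 = 0.0032
Normalizing constant = 0.17349.
P(node-f | evidence) = 0.0032 / 0.17349 ≈ 0.0184.

0.0184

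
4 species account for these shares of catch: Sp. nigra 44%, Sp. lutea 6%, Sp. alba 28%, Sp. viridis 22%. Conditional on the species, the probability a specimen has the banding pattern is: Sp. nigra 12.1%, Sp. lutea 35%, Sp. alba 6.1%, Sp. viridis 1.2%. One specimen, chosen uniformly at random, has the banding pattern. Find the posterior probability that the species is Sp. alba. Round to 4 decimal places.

0.1818

Unnormalized posteriors (prior × likelihood):
  Sp. nigra: 0.44 × 0.121 = 0.05324
  Sp. lutea: 0.06 × 0.35 = 0.021
  Sp. alba: 0.28 × 0.061 = 0.01708
  Sp. viridis: 0.22 × 0.012 = 0.00264
Sum = 0.09396.
P(Sp. alba | evidence) = 0.01708 / 0.09396 ≈ 0.1818.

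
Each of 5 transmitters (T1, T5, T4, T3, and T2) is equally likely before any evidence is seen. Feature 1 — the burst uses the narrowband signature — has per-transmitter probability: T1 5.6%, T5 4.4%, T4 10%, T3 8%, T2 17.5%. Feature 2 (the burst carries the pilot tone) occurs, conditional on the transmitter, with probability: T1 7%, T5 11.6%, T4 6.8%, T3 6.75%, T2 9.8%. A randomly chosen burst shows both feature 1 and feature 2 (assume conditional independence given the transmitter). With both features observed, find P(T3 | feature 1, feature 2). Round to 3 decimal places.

Since the prior is uniform, the posterior is proportional to the likelihood:
  T1: 0.056 × 0.07 = 0.00392
  T5: 0.044 × 0.116 = 0.005104
  T4: 0.1 × 0.068 = 0.0068
  T3: 0.08 × 0.0675 = 0.0054
  T2: 0.175 × 0.098 = 0.01715
Total = 0.038374.
P(T3 | evidence) = 0.0054 / 0.038374 ≈ 0.141.

0.141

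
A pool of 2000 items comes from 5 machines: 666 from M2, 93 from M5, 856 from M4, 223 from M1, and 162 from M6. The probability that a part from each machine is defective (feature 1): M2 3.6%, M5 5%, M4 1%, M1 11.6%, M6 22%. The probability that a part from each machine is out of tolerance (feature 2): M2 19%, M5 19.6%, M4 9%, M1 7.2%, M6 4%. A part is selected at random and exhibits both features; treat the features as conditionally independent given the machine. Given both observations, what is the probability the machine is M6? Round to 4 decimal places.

0.1497

By Bayes' rule, posterior ∝ prior × likelihood:
  M2: 0.333 × 0.036 × 0.19 = 0.00227772
  M5: 0.0465 × 0.05 × 0.196 = 0.0004557
  M4: 0.428 × 0.01 × 0.09 = 0.0003852
  M1: 0.1115 × 0.116 × 0.072 = 0.000931248
  M6: 0.081 × 0.22 × 0.04 = 0.0007128
Normalizing constant = 0.004762668.
P(M6 | evidence) = 0.0007128 / 0.004762668 ≈ 0.1497.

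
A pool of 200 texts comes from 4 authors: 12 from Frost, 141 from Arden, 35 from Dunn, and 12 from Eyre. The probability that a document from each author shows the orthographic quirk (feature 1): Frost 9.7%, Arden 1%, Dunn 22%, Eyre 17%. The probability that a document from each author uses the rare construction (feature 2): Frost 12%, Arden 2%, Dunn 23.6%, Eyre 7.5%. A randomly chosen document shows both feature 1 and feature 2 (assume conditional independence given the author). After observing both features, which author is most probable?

Prior × likelihood for each hypothesis:
  Frost: 0.06 × 0.097 × 0.12 = 0.0006984
  Arden: 0.705 × 0.01 × 0.02 = 0.000141
  Dunn: 0.175 × 0.22 × 0.236 = 0.009086
  Eyre: 0.06 × 0.17 × 0.075 = 0.000765
Sum = 0.0106904.
Largest term belongs to Dunn, so Dunn is most probable.

Dunn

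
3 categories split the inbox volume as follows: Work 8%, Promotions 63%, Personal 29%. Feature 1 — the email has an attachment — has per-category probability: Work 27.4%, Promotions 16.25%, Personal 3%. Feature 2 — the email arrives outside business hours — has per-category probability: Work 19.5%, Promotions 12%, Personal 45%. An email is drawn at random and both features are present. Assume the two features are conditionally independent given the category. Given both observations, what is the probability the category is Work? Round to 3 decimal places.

0.209

Unnormalized posteriors (prior × likelihood):
  Work: 0.08 × 0.274 × 0.195 = 0.0042744
  Promotions: 0.63 × 0.1625 × 0.12 = 0.012285
  Personal: 0.29 × 0.03 × 0.45 = 0.003915
Sum = 0.0204744.
P(Work | evidence) = 0.0042744 / 0.0204744 ≈ 0.209.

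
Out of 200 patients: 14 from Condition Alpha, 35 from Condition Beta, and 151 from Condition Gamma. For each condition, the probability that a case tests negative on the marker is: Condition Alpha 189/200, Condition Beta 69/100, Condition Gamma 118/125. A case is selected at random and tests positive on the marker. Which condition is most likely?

Condition Beta

Taking complements, P(marker-positive | each) = Condition Alpha 0.055, Condition Beta 0.31, Condition Gamma 0.056.
Compute prior × likelihood for every hypothesis:
  Condition Alpha: 0.07 × 0.055 = 0.00385
  Condition Beta: 0.175 × 0.31 = 0.05425
  Condition Gamma: 0.755 × 0.056 = 0.04228
Total = 0.10038.
Largest term belongs to Condition Beta, so Condition Beta is most probable.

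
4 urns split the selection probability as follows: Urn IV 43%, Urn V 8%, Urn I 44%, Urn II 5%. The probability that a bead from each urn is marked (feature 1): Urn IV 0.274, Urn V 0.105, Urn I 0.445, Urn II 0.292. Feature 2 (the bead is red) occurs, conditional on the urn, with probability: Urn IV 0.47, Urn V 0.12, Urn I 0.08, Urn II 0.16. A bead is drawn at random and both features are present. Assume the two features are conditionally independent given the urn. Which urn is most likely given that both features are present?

Urn IV

Unnormalized posteriors (prior × likelihood):
  Urn IV: 0.43 × 0.274 × 0.47 = 0.0553754
  Urn V: 0.08 × 0.105 × 0.12 = 0.001008
  Urn I: 0.44 × 0.445 × 0.08 = 0.015664
  Urn II: 0.05 × 0.292 × 0.16 = 0.002336
Total = 0.0743834.
Largest term belongs to Urn IV, so Urn IV is most probable.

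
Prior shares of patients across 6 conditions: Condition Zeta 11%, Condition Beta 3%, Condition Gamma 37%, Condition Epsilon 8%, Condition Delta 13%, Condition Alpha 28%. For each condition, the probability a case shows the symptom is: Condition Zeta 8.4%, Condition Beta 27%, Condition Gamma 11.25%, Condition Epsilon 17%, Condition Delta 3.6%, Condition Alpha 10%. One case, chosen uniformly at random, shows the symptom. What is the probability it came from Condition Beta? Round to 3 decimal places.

Unnormalized posteriors (prior × likelihood):
  Condition Zeta: 0.11 × 0.084 = 0.00924
  Condition Beta: 0.03 × 0.27 = 0.0081
  Condition Gamma: 0.37 × 0.1125 = 0.041625
  Condition Epsilon: 0.08 × 0.17 = 0.0136
  Condition Delta: 0.13 × 0.036 = 0.00468
  Condition Alpha: 0.28 × 0.1 = 0.028
Total = 0.105245.
P(Condition Beta | evidence) = 0.0081 / 0.105245 ≈ 0.077.

0.077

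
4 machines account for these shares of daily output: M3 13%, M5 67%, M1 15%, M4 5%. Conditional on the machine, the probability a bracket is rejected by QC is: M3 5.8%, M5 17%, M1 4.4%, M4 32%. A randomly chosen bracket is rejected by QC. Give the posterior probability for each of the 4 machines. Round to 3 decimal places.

By Bayes' rule, posterior ∝ prior × likelihood:
  M3: 0.13 × 0.058 = 0.00754
  M5: 0.67 × 0.17 = 0.1139
  M1: 0.15 × 0.044 = 0.0066
  M4: 0.05 × 0.32 = 0.016
Sum = 0.14404.
P(M3 | rejected) = 0.00754/0.14404 ≈ 0.052
P(M5 | rejected) = 0.1139/0.14404 ≈ 0.791
P(M1 | rejected) = 0.0066/0.14404 ≈ 0.046
P(M4 | rejected) = 0.016/0.14404 ≈ 0.111

M3 0.052, M5 0.791, M1 0.046, M4 0.111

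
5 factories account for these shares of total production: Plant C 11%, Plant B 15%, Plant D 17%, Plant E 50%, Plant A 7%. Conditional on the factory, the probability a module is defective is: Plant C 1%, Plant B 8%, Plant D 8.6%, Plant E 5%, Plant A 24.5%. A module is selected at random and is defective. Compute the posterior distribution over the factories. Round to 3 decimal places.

Unnormalized posteriors (prior × likelihood):
  Plant C: 0.11 × 0.01 = 0.0011
  Plant B: 0.15 × 0.08 = 0.012
  Plant D: 0.17 × 0.086 = 0.01462
  Plant E: 0.5 × 0.05 = 0.025
  Plant A: 0.07 × 0.245 = 0.01715
Normalizing constant = 0.06987.
P(Plant C | defective) = 0.0011/0.06987 ≈ 0.016
P(Plant B | defective) = 0.012/0.06987 ≈ 0.172
P(Plant D | defective) = 0.01462/0.06987 ≈ 0.209
P(Plant E | defective) = 0.025/0.06987 ≈ 0.358
P(Plant A | defective) = 0.01715/0.06987 ≈ 0.245
(Check: 0.016+0.172+0.209+0.358+0.245 = 1.000.)

Plant C 0.016, Plant B 0.172, Plant D 0.209, Plant E 0.358, Plant A 0.245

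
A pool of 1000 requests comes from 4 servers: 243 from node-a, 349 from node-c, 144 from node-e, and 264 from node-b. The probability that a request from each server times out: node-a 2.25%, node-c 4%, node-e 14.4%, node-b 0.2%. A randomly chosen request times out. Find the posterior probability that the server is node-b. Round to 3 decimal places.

By Bayes' rule, posterior ∝ prior × likelihood:
  node-a: 0.243 × 0.0225 = 0.0054675
  node-c: 0.349 × 0.04 = 0.01396
  node-e: 0.144 × 0.144 = 0.020736
  node-b: 0.264 × 0.002 = 0.000528
Sum = 0.0406915.
P(node-b | evidence) = 0.000528 / 0.0406915 ≈ 0.013.

0.013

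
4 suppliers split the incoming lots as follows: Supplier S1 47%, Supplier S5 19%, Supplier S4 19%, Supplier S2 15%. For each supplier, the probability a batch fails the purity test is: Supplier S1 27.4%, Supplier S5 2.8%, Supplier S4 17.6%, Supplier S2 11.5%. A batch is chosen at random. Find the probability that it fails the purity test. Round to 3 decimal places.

0.185

By Bayes' rule, posterior ∝ prior × likelihood:
  Supplier S1: 0.47 × 0.274 = 0.12878
  Supplier S5: 0.19 × 0.028 = 0.00532
  Supplier S4: 0.19 × 0.176 = 0.03344
  Supplier S2: 0.15 × 0.115 = 0.01725
P(off-spec) = 0.12878 + 0.00532 + 0.03344 + 0.01725 = 0.18479 → 0.185.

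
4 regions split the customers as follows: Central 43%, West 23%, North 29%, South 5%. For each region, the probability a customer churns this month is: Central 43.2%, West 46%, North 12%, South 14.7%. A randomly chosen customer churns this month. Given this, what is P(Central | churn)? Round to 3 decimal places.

By Bayes' rule, posterior ∝ prior × likelihood:
  Central: 0.43 × 0.432 = 0.18576
  West: 0.23 × 0.46 = 0.1058
  North: 0.29 × 0.12 = 0.0348
  South: 0.05 × 0.147 = 0.00735
Sum = 0.33371.
P(Central | evidence) = 0.18576 / 0.33371 ≈ 0.557.

0.557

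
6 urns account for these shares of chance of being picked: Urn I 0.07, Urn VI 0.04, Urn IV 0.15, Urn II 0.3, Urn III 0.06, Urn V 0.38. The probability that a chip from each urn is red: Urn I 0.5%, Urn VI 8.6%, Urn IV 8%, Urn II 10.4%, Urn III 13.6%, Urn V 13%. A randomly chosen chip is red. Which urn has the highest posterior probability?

Compute prior × likelihood for every hypothesis:
  Urn I: 0.07 × 0.005 = 0.00035
  Urn VI: 0.04 × 0.086 = 0.00344
  Urn IV: 0.15 × 0.08 = 0.012
  Urn II: 0.3 × 0.104 = 0.0312
  Urn III: 0.06 × 0.136 = 0.00816
  Urn V: 0.38 × 0.13 = 0.0494
Total = 0.10455.
Largest term belongs to Urn V, so Urn V is most probable.

Urn V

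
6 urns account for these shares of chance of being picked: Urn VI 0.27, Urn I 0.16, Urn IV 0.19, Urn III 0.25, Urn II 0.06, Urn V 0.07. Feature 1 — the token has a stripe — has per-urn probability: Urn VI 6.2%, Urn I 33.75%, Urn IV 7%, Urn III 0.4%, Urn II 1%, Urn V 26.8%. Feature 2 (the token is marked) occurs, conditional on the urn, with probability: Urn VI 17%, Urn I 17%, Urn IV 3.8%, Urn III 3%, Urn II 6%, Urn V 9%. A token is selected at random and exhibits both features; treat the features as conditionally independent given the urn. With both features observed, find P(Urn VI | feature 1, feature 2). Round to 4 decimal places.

0.1992

Prior × likelihood for each hypothesis:
  Urn VI: 0.27 × 0.062 × 0.17 = 0.0028458
  Urn I: 0.16 × 0.3375 × 0.17 = 0.00918
  Urn IV: 0.19 × 0.07 × 0.038 = 0.0005054
  Urn III: 0.25 × 0.004 × 0.03 = 0.00003
  Urn II: 0.06 × 0.01 × 0.06 = 0.000036
  Urn V: 0.07 × 0.268 × 0.09 = 0.0016884
Sum = 0.0142856.
P(Urn VI | evidence) = 0.0028458 / 0.0142856 ≈ 0.1992.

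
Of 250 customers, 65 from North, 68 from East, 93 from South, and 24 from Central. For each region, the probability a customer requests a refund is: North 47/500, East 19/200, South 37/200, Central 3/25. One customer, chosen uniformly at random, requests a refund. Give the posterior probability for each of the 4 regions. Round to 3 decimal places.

North 0.187, East 0.198, South 0.527, Central 0.088

Compute prior × likelihood for every hypothesis:
  North: 0.26 × 0.094 = 0.02444
  East: 0.272 × 0.095 = 0.02584
  South: 0.372 × 0.185 = 0.06882
  Central: 0.096 × 0.12 = 0.01152
Total = 0.13062.
P(North | refund) = 0.02444/0.13062 ≈ 0.187
P(East | refund) = 0.02584/0.13062 ≈ 0.198
P(South | refund) = 0.06882/0.13062 ≈ 0.527
P(Central | refund) = 0.01152/0.13062 ≈ 0.088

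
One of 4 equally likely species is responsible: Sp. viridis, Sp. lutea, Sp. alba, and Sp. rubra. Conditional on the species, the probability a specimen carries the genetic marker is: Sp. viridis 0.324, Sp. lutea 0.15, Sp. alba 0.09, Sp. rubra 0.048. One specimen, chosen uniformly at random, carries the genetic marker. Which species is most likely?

Since the prior is uniform, the posterior is proportional to the likelihood:
  Sp. viridis: 0.324
  Sp. lutea: 0.15
  Sp. alba: 0.09
  Sp. rubra: 0.048
Total = 0.612.
Largest term belongs to Sp. viridis, so Sp. viridis is most probable.

Sp. viridis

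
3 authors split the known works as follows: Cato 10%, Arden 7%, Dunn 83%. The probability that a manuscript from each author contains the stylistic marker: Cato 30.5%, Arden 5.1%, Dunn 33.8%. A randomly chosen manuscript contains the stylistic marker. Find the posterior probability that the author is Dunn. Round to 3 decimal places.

Unnormalized posteriors (prior × likelihood):
  Cato: 0.1 × 0.305 = 0.0305
  Arden: 0.07 × 0.051 = 0.00357
  Dunn: 0.83 × 0.338 = 0.28054
Normalizing constant = 0.31461.
P(Dunn | evidence) = 0.28054 / 0.31461 ≈ 0.892.

0.892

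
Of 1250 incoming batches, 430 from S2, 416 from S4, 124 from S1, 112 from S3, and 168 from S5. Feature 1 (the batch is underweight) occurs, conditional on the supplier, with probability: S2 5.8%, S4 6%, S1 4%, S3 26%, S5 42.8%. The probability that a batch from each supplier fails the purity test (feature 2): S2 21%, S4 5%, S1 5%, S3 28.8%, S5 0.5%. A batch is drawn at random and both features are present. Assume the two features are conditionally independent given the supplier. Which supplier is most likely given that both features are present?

S3

Prior × likelihood for each hypothesis:
  S2: 0.344 × 0.058 × 0.21 = 0.00418992
  S4: 0.3328 × 0.06 × 0.05 = 0.0009984
  S1: 0.0992 × 0.04 × 0.05 = 0.0001984
  S3: 0.0896 × 0.26 × 0.288 = 0.006709248
  S5: 0.1344 × 0.428 × 0.005 = 0.000287616
Normalizing constant = 0.012383584.
Largest term belongs to S3, so S3 is most probable.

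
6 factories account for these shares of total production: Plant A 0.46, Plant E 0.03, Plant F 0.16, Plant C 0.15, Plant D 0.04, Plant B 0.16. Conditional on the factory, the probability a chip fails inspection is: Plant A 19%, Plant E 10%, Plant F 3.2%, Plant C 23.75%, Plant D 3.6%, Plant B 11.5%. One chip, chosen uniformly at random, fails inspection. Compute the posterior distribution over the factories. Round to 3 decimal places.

Compute prior × likelihood for every hypothesis:
  Plant A: 0.46 × 0.19 = 0.0874
  Plant E: 0.03 × 0.1 = 0.003
  Plant F: 0.16 × 0.032 = 0.00512
  Plant C: 0.15 × 0.2375 = 0.035625
  Plant D: 0.04 × 0.036 = 0.00144
  Plant B: 0.16 × 0.115 = 0.0184
Total = 0.150985.
P(Plant A | nonconforming) = 0.0874/0.150985 ≈ 0.579
P(Plant E | nonconforming) = 0.003/0.150985 ≈ 0.020
P(Plant F | nonconforming) = 0.00512/0.150985 ≈ 0.034
P(Plant C | nonconforming) = 0.035625/0.150985 ≈ 0.236
P(Plant D | nonconforming) = 0.00144/0.150985 ≈ 0.010
P(Plant B | nonconforming) = 0.0184/0.150985 ≈ 0.122

Plant A 0.579, Plant E 0.020, Plant F 0.034, Plant C 0.236, Plant D 0.010, Plant B 0.122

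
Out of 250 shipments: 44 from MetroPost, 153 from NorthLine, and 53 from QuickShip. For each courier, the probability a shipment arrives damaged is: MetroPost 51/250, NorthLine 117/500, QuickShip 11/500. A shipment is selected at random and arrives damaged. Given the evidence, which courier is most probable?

Unnormalized posteriors (prior × likelihood):
  MetroPost: 0.176 × 0.204 = 0.035904
  NorthLine: 0.612 × 0.234 = 0.143208
  QuickShip: 0.212 × 0.022 = 0.004664
Total = 0.183776.
Largest term belongs to NorthLine, so NorthLine is most probable.

NorthLine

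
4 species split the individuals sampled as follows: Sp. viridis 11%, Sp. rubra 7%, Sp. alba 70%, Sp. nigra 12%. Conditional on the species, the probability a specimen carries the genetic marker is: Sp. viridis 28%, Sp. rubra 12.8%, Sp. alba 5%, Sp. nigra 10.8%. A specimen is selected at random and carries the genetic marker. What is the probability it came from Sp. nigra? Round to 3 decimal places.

By Bayes' rule, posterior ∝ prior × likelihood:
  Sp. viridis: 0.11 × 0.28 = 0.0308
  Sp. rubra: 0.07 × 0.128 = 0.00896
  Sp. alba: 0.7 × 0.05 = 0.035
  Sp. nigra: 0.12 × 0.108 = 0.01296
Sum = 0.08772.
P(Sp. nigra | evidence) = 0.01296 / 0.08772 ≈ 0.148.

0.148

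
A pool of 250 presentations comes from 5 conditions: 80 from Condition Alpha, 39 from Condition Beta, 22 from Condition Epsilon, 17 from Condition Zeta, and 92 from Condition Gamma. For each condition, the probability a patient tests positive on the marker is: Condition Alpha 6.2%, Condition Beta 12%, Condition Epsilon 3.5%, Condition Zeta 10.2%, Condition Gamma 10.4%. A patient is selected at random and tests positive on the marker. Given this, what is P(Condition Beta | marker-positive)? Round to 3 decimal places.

0.216

By Bayes' rule, posterior ∝ prior × likelihood:
  Condition Alpha: 0.32 × 0.062 = 0.01984
  Condition Beta: 0.156 × 0.12 = 0.01872
  Condition Epsilon: 0.088 × 0.035 = 0.00308
  Condition Zeta: 0.068 × 0.102 = 0.006936
  Condition Gamma: 0.368 × 0.104 = 0.038272
Total = 0.086848.
P(Condition Beta | evidence) = 0.01872 / 0.086848 ≈ 0.216.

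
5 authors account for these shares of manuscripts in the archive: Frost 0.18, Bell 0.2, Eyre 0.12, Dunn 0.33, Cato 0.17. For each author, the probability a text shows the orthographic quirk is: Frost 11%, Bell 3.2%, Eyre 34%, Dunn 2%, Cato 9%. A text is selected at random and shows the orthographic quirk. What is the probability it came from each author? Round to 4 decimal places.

Frost 0.2227, Bell 0.0720, Eyre 0.4589, Dunn 0.0742, Cato 0.1721

By Bayes' rule, posterior ∝ prior × likelihood:
  Frost: 0.18 × 0.11 = 0.0198
  Bell: 0.2 × 0.032 = 0.0064
  Eyre: 0.12 × 0.34 = 0.0408
  Dunn: 0.33 × 0.02 = 0.0066
  Cato: 0.17 × 0.09 = 0.0153
Total = 0.0889.
P(Frost | quirk) = 0.0198/0.0889 ≈ 0.2227
P(Bell | quirk) = 0.0064/0.0889 ≈ 0.0720
P(Eyre | quirk) = 0.0408/0.0889 ≈ 0.4589
P(Dunn | quirk) = 0.0066/0.0889 ≈ 0.0742
P(Cato | quirk) = 0.0153/0.0889 ≈ 0.1721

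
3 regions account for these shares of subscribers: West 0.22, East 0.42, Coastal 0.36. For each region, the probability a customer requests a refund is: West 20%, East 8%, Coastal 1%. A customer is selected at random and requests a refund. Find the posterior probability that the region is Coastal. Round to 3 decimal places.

Prior × likelihood for each hypothesis:
  West: 0.22 × 0.2 = 0.044
  East: 0.42 × 0.08 = 0.0336
  Coastal: 0.36 × 0.01 = 0.0036
Sum = 0.0812.
P(Coastal | evidence) = 0.0036 / 0.0812 ≈ 0.044.

0.044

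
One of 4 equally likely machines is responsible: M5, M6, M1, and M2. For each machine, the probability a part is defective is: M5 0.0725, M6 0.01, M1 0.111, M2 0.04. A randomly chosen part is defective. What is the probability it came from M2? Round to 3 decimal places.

With a uniform prior (1/4 each), posterior ∝ likelihood:
  M5: 0.0725
  M6: 0.01
  M1: 0.111
  M2: 0.04
Total = 0.2335.
P(M2 | evidence) = 0.04 / 0.2335 ≈ 0.171.

0.171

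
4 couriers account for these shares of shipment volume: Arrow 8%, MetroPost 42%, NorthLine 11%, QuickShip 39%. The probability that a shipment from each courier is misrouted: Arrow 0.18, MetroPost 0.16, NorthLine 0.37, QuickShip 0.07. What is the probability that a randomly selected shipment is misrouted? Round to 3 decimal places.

0.150

By Bayes' rule, posterior ∝ prior × likelihood:
  Arrow: 0.08 × 0.18 = 0.0144
  MetroPost: 0.42 × 0.16 = 0.0672
  NorthLine: 0.11 × 0.37 = 0.0407
  QuickShip: 0.39 × 0.07 = 0.0273
P(misrouted) = 0.0144 + 0.0672 + 0.0407 + 0.0273 = 0.1496 → 0.150.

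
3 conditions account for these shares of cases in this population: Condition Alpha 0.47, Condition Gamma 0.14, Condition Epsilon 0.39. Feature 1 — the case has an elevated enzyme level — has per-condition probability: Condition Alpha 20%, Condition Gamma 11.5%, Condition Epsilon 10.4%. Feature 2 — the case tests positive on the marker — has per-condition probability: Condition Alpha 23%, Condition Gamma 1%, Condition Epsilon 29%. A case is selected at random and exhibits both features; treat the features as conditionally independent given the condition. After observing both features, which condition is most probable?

Unnormalized posteriors (prior × likelihood):
  Condition Alpha: 0.47 × 0.2 × 0.23 = 0.02162
  Condition Gamma: 0.14 × 0.115 × 0.01 = 0.000161
  Condition Epsilon: 0.39 × 0.104 × 0.29 = 0.0117624
Normalizing constant = 0.0335434.
Largest term belongs to Condition Alpha, so Condition Alpha is most probable.

Condition Alpha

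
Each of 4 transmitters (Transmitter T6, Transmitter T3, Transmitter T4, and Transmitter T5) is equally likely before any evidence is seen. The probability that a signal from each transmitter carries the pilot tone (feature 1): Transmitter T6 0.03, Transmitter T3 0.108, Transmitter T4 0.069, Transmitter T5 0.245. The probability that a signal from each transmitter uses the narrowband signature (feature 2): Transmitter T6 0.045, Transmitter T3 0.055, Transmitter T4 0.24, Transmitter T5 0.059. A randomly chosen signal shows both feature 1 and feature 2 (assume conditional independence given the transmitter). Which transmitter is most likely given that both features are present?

Transmitter T4

Since the prior is uniform, the posterior is proportional to the likelihood:
  Transmitter T6: 0.03 × 0.045 = 0.00135
  Transmitter T3: 0.108 × 0.055 = 0.00594
  Transmitter T4: 0.069 × 0.24 = 0.01656
  Transmitter T5: 0.245 × 0.059 = 0.014455
Normalizing constant = 0.038305.
Largest term belongs to Transmitter T4, so Transmitter T4 is most probable.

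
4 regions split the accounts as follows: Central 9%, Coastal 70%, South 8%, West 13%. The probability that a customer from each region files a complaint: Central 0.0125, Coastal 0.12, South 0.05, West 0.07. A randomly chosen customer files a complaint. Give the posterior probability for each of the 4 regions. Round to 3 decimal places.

Central 0.011, Coastal 0.855, South 0.041, West 0.093

Unnormalized posteriors (prior × likelihood):
  Central: 0.09 × 0.0125 = 0.001125
  Coastal: 0.7 × 0.12 = 0.084
  South: 0.08 × 0.05 = 0.004
  West: 0.13 × 0.07 = 0.0091
Normalizing constant = 0.098225.
P(Central | complaint) = 0.001125/0.098225 ≈ 0.011
P(Coastal | complaint) = 0.084/0.098225 ≈ 0.855
P(South | complaint) = 0.004/0.098225 ≈ 0.041
P(West | complaint) = 0.0091/0.098225 ≈ 0.093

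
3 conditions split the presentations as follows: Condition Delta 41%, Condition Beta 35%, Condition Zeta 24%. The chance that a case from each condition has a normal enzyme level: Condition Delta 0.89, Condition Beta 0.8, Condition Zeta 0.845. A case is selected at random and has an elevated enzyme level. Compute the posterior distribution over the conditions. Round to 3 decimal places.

Condition Delta 0.296, Condition Beta 0.460, Condition Zeta 0.244

Taking complements, P(elevated | each) = Condition Delta 0.11, Condition Beta 0.2, Condition Zeta 0.155.
Prior × likelihood for each hypothesis:
  Condition Delta: 0.41 × 0.11 = 0.0451
  Condition Beta: 0.35 × 0.2 = 0.07
  Condition Zeta: 0.24 × 0.155 = 0.0372
Total = 0.1523.
P(Condition Delta | elevated) = 0.0451/0.1523 ≈ 0.296
P(Condition Beta | elevated) = 0.07/0.1523 ≈ 0.460
P(Condition Zeta | elevated) = 0.0372/0.1523 ≈ 0.244
(Check: 0.296+0.460+0.244 = 1.000.)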